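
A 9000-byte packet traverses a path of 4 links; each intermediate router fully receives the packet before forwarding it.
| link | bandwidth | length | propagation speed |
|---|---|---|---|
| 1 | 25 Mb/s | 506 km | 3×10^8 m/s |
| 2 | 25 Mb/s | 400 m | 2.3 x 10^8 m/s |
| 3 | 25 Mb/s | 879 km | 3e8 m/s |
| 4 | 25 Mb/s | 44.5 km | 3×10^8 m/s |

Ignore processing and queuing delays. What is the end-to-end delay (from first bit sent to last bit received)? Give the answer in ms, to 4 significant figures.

16.29 ms

L = 9000 × 8 = 72000 bits.
Transmission delay per hop = L/R = 72000/25000000 = 2.88 ms; 4 hops → 11.52 ms.
Propagation delays (d/s per hop): 1.68667, 0.00173913, 2.93, 0.148333 ms; sum = 4.76674 ms.
End-to-end = 16.29 ms.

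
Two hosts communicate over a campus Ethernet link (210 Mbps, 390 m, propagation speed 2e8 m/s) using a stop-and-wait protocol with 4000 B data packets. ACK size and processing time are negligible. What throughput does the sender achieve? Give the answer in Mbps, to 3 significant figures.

205 Mbps

t_tx = L/R = 32000/210000000 = 0.000152381 s.
t_prop = 390/200000000 = 1.95e-06 s; RTT = 3.9e-06 s.
Cycle = t_tx + RTT = 0.000156281 s.
Throughput = L / cycle = 32000 / 0.000156281 = 205 Mbps.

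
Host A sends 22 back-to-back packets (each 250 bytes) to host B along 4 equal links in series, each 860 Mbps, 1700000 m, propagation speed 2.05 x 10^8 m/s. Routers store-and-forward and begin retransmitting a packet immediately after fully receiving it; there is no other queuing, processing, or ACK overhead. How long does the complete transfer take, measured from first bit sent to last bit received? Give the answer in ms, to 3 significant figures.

Per-hop transmission t_tx = L/R = 2000/860000000 = 0.00232558 ms.
Per-hop propagation t_prop = 1700000/2.05e+08 = 8.29268 ms.
Pipeline fill: first packet needs 4·t_tx to clear all hops; remaining 21 packets each add one t_tx.
Total = (4+22-1)·t_tx + 4·t_prop = 25·0.00232558 + 4·8.29268 = 33.2 ms.

33.2 ms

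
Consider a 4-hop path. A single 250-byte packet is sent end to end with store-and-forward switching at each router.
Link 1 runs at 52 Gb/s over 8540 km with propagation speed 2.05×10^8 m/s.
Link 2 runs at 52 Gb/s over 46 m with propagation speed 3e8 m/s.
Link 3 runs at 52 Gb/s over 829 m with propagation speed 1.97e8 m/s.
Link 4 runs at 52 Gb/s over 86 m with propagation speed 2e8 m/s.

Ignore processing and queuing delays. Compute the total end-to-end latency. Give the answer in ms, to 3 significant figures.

L = 250 × 8 = 2000 bits.
Transmission delay per hop = L/R = 2000/52000000000 = 3.84615e-05 ms; 4 hops → 0.000153846 ms.
Propagation delays (d/s per hop): 41.6585, 0.000153333, 0.00420812, 0.00043 ms; sum = 41.6633 ms.
End-to-end = 41.7 ms.

41.7 ms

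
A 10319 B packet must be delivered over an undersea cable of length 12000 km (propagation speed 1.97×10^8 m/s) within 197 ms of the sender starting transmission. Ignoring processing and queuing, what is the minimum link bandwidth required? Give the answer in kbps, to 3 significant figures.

L = 82552 bits.
Propagation delay = 12000000 / 197000000 = 60.9137 ms.
Transmission budget = 197 − 60.9137 = 136.086 ms.
R ≥ L / t_tx = 82552 bits / 0.136086 s = 607 kbps.

607 kbps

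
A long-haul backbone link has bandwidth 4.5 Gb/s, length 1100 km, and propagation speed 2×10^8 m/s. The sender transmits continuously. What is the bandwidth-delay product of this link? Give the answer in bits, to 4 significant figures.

24750000 bits

Propagation delay = 1100000 / 200000000 = 0.0055 s.
BDP = R × t_prop = 4500000000 × 0.0055 = 24750000 bits.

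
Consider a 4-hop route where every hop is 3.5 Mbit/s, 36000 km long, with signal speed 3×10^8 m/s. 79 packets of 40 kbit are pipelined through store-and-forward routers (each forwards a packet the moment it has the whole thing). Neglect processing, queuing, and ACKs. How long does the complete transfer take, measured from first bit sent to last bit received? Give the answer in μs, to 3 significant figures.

Per-hop transmission t_tx = L/R = 40000/3500000 = 11428.6 μs.
Per-hop propagation t_prop = 36000000/300000000 = 120000 μs.
Pipeline fill: first packet needs 4·t_tx to clear all hops; remaining 78 packets each add one t_tx.
Total = (4+79-1)·t_tx + 4·t_prop = 82·11428.6 + 4·120000 = 1420000 μs.

1420000 μs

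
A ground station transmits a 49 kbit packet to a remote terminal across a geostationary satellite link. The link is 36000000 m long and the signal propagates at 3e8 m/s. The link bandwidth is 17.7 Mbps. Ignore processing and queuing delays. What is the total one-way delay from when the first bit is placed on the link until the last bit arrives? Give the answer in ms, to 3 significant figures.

L = 49000 bits.
Transmission delay = L/R = 49000 / 17700000 = 2.76836 ms.
Propagation delay = d/s = 36000000 m / 300000000 m/s = 120 ms.
Total = 123 ms.

123 ms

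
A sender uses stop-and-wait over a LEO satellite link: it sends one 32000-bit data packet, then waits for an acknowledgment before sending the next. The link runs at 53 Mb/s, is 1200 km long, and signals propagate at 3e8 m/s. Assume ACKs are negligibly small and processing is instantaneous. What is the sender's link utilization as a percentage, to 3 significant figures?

t_tx = L/R = 32000/53000000 = 0.000603774 s.
t_prop = 1200000/300000000 = 0.004 s; RTT = 0.008 s.
Cycle = t_tx + RTT = 0.00860377 s.
Utilization = t_tx / cycle = 0.000603774/0.00860377 = 7.02 %.

7.02 %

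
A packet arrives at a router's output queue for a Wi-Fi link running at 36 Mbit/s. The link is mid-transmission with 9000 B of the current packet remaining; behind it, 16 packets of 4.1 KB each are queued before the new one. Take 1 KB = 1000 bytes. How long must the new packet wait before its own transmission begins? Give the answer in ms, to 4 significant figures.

Each queued packet: L/R = 32800/36000000 = 0.911111 ms.
16 queued → 14.5778 ms.
Plus remaining 72000 bits of current packet: 2 ms.
Queuing delay = 16.58 ms.

16.58 ms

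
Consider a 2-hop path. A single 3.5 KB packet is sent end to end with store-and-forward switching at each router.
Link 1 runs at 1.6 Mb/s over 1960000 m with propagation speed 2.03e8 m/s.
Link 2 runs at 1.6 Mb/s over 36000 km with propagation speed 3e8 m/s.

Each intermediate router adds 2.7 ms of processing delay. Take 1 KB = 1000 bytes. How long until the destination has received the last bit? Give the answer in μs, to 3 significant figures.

167000 μs

L = 28000 bits.
Transmission delay per hop = L/R = 28000/1600000 = 17500 μs; 2 hops → 35000 μs.
Propagation delays (d/s per hop): 9655.17, 120000 μs; sum = 129655 μs.
Processing at 1 router(s): 1 × 2.7 ms = 2700 μs.
End-to-end = 167000 μs.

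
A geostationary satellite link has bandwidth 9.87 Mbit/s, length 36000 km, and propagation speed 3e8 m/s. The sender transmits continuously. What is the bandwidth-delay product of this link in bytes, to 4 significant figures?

Propagation delay = 36000000 / 300000000 = 0.12 s.
BDP = R × t_prop = 9870000 × 0.12 = 1184400 bits.
In bytes: 1184400/8 = 148100 bytes.

148100 bytes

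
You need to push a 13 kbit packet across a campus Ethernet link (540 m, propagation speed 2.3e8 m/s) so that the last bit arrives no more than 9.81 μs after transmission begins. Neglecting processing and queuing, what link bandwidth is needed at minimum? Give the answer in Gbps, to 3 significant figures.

1.74 Gbps

Propagation delay = 540 / 2.3e+08 = 2.34783 μs.
Transmission budget = 9.81 − 2.34783 = 7.46217 μs.
R ≥ L / t_tx = 13000 bits / 7.46217e-06 s = 1.74 Gbps.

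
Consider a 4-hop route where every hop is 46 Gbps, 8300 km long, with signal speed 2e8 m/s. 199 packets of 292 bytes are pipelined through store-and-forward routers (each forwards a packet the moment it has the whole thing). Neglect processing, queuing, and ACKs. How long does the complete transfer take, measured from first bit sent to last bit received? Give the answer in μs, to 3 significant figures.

Per-hop transmission t_tx = L/R = 2336/46000000000 = 0.0507826 μs.
Per-hop propagation t_prop = 8300000/200000000 = 41500 μs.
Pipeline fill: first packet needs 4·t_tx to clear all hops; remaining 198 packets each add one t_tx.
Total = (4+199-1)·t_tx + 4·t_prop = 202·0.0507826 + 4·41500 = 166000 μs.

166000 μs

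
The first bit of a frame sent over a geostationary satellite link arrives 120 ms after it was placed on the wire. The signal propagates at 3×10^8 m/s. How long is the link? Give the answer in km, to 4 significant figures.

36000 km

d = s × t_prop = 300000000 × 0.12 = 36000 km.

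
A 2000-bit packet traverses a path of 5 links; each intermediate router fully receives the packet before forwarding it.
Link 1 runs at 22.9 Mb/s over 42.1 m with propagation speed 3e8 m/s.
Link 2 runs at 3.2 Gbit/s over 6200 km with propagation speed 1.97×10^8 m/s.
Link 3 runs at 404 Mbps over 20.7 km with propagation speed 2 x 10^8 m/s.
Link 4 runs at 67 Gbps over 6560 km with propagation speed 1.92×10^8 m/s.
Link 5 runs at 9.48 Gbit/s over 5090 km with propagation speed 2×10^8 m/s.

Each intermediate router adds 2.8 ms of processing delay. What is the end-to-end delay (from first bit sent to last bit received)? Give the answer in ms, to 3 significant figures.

Transmission delays (L/R per hop): 0.0873362, 0.000625, 0.0049505, 2.98507e-05, 0.00021097 ms; sum = 0.0931526 ms.
Propagation delays (d/s per hop): 0.000140333, 31.4721, 0.1035, 34.1667, 25.45 ms; sum = 91.1924 ms.
Processing at 4 router(s): 4 × 2.8 ms = 11.2 ms.
End-to-end = 102 ms.

102 ms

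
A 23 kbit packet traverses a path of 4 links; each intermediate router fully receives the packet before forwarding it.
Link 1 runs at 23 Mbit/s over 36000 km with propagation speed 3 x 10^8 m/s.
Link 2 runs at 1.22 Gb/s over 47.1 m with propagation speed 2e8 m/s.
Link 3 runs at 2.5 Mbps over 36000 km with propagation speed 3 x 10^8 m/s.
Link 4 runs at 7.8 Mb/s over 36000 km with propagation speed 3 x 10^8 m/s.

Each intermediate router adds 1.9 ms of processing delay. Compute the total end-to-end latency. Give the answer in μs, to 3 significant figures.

L = 23000 bits.
Transmission delays (L/R per hop): 1000, 18.8525, 9200, 2948.72 μs; sum = 13167.6 μs.
Propagation delays (d/s per hop): 120000, 0.2355, 120000, 120000 μs; sum = 360000 μs.
Processing at 3 router(s): 3 × 1.9 ms = 5700 μs.
End-to-end = 379000 μs.

379000 μs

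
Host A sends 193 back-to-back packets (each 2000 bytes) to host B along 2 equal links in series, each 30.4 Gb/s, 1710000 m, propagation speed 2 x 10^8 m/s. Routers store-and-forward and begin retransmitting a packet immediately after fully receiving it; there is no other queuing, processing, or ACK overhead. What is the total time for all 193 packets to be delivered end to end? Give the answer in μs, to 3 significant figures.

17200 μs

Per-hop transmission t_tx = L/R = 16000/30400000000 = 0.526316 μs.
Per-hop propagation t_prop = 1710000/200000000 = 8550 μs.
Pipeline fill: first packet needs 2·t_tx to clear all hops; remaining 192 packets each add one t_tx.
Total = (2+193-1)·t_tx + 2·t_prop = 194·0.526316 + 2·8550 = 17200 μs.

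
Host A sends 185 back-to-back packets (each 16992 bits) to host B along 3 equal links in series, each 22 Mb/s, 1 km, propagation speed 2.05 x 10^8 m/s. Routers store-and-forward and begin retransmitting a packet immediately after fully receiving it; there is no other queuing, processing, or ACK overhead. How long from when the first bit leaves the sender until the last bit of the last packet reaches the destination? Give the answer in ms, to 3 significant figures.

Per-hop transmission t_tx = L/R = 16992/22000000 = 0.772364 ms.
Per-hop propagation t_prop = 1000/2.05e+08 = 0.00487805 ms.
Pipeline fill: first packet needs 3·t_tx to clear all hops; remaining 184 packets each add one t_tx.
Total = (3+185-1)·t_tx + 3·t_prop = 187·0.772364 + 3·0.00487805 = 144 ms.

144 ms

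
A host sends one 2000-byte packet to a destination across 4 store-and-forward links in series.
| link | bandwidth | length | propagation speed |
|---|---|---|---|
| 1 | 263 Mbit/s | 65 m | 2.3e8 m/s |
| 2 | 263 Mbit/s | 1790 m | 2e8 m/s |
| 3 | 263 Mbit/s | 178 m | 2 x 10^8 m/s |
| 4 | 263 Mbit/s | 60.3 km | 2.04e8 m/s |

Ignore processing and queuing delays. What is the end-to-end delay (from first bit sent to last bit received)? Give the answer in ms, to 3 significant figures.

L = 2000 × 8 = 16000 bits.
Transmission delay per hop = L/R = 16000/263000000 = 0.0608365 ms; 4 hops → 0.243346 ms.
Propagation delays (d/s per hop): 0.000282609, 0.00895, 0.00089, 0.295588 ms; sum = 0.305711 ms.
End-to-end = 0.549 ms.

0.549 ms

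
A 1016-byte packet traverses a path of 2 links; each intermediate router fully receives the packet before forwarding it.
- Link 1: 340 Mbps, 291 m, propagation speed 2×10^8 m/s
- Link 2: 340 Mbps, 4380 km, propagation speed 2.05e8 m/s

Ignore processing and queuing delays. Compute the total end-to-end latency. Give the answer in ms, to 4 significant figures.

L = 1016 × 8 = 8128 bits.
Transmission delay per hop = L/R = 8128/340000000 = 0.0239059 ms; 2 hops → 0.0478118 ms.
Propagation delays (d/s per hop): 0.001455, 21.3659 ms; sum = 21.3673 ms.
End-to-end = 21.42 ms.

21.42 ms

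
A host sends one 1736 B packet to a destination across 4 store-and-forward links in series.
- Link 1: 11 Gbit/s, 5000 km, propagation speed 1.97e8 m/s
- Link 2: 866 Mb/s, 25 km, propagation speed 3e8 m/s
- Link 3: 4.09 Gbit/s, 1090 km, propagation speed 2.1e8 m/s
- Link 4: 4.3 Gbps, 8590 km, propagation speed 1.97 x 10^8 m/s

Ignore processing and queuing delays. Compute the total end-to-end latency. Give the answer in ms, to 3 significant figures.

74.3 ms

L = 1736 × 8 = 13888 bits.
Transmission delays (L/R per hop): 0.00126255, 0.016037, 0.0033956, 0.00322977 ms; sum = 0.0239249 ms.
Propagation delays (d/s per hop): 25.3807, 0.0833333, 5.19048, 43.6041 ms; sum = 74.2586 ms.
End-to-end = 74.3 ms.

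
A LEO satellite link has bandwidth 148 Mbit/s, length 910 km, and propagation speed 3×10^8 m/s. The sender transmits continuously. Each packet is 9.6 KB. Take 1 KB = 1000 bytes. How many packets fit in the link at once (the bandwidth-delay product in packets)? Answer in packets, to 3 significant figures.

5.85 packets

Propagation delay = 910000 / 300000000 = 0.00303333 s.
BDP = R × t_prop = 148000000 × 0.00303333 = 448933 bits.
In packets of 76800 bits: 5.85 packets.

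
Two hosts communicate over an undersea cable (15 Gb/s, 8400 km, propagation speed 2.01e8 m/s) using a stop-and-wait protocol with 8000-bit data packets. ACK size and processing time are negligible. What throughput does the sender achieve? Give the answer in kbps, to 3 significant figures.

t_tx = L/R = 8000/15000000000 = 5.33333e-07 s.
t_prop = 8400000/2.01e+08 = 0.041791 s; RTT = 0.0835821 s.
Cycle = t_tx + RTT = 0.0835826 s.
Throughput = L / cycle = 8000 / 0.0835826 = 95.7 kbps.

95.7 kbps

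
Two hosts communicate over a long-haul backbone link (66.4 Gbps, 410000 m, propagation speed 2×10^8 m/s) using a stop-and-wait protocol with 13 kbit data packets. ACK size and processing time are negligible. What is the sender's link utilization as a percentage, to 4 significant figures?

0.004775 %

t_tx = L/R = 13000/6.64e+10 = 1.95783e-07 s.
t_prop = 410000/200000000 = 0.00205 s; RTT = 0.0041 s.
Cycle = t_tx + RTT = 0.0041002 s.
Utilization = t_tx / cycle = 1.95783e-07/0.0041002 = 0.004775 %.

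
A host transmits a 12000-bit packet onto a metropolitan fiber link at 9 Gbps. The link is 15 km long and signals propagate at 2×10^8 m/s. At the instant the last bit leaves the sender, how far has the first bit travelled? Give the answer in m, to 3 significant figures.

t_tx = L/R = 12000/9000000000 = 1.33333e-06 s.
Distance = s × t_tx = 200000000 × 1.33333e-06 = 267 m.

267 m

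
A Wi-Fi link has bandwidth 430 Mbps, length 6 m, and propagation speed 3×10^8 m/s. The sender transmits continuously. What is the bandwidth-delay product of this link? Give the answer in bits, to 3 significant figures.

8.60 bits

Propagation delay = 6 / 300000000 = 2e-08 s.
BDP = R × t_prop = 430000000 × 2e-08 = 8.6 bits.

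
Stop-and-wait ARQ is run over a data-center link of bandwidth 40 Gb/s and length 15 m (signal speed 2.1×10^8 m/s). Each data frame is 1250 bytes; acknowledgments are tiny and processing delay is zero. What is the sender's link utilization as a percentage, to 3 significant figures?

t_tx = L/R = 10000/40000000000 = 2.5e-07 s.
t_prop = 15/210000000 = 7.14286e-08 s; RTT = 1.42857e-07 s.
Cycle = t_tx + RTT = 3.92857e-07 s.
Utilization = t_tx / cycle = 2.5e-07/3.92857e-07 = 63.6 %.

63.6 %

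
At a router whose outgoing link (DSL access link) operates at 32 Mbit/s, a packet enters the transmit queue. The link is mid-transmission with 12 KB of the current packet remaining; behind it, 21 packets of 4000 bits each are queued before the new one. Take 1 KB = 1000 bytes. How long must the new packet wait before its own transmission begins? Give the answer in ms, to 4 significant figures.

Each queued packet: L/R = 4000/32000000 = 0.125 ms.
21 queued → 2.625 ms.
Plus remaining 96000 bits of current packet: 3 ms.
Queuing delay = 5.625 ms.

5.625 ms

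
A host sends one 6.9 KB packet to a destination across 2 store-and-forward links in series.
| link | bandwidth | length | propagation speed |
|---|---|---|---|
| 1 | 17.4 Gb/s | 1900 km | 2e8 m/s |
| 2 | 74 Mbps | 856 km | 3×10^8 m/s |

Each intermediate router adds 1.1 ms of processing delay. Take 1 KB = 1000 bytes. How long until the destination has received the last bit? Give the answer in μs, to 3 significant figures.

14200 μs

L = 55200 bits.
Transmission delays (L/R per hop): 3.17241, 745.946 μs; sum = 749.118 μs.
Propagation delays (d/s per hop): 9500, 2853.33 μs; sum = 12353.3 μs.
Processing at 1 router(s): 1 × 1.1 ms = 1100 μs.
End-to-end = 14200 μs.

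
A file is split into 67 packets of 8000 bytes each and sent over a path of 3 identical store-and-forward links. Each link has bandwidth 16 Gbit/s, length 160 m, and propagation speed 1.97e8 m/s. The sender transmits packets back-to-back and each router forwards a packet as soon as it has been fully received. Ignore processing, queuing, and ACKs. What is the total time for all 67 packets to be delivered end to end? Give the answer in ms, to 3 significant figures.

0.278 ms

Per-hop transmission t_tx = L/R = 64000/16000000000 = 0.004 ms.
Per-hop propagation t_prop = 160/197000000 = 0.000812183 ms.
Pipeline fill: first packet needs 3·t_tx to clear all hops; remaining 66 packets each add one t_tx.
Total = (3+67-1)·t_tx + 3·t_prop = 69·0.004 + 3·0.000812183 = 0.278 ms.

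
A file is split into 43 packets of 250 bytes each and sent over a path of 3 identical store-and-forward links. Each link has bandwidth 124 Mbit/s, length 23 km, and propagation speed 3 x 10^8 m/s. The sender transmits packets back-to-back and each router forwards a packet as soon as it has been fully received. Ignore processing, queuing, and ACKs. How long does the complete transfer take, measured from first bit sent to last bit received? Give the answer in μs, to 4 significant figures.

Per-hop transmission t_tx = L/R = 2000/124000000 = 16.129 μs.
Per-hop propagation t_prop = 23000/300000000 = 76.6667 μs.
Pipeline fill: first packet needs 3·t_tx to clear all hops; remaining 42 packets each add one t_tx.
Total = (3+43-1)·t_tx + 3·t_prop = 45·16.129 + 3·76.6667 = 955.8 μs.

955.8 μs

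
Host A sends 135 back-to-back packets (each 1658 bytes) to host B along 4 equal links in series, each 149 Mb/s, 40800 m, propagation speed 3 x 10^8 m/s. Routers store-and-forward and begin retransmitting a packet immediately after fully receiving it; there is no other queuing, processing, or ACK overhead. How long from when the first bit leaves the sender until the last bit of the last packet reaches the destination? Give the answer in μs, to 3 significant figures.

12800 μs

Per-hop transmission t_tx = L/R = 13264/149000000 = 89.0201 μs.
Per-hop propagation t_prop = 40800/300000000 = 136 μs.
Pipeline fill: first packet needs 4·t_tx to clear all hops; remaining 134 packets each add one t_tx.
Total = (4+135-1)·t_tx + 4·t_prop = 138·89.0201 + 4·136 = 12800 μs.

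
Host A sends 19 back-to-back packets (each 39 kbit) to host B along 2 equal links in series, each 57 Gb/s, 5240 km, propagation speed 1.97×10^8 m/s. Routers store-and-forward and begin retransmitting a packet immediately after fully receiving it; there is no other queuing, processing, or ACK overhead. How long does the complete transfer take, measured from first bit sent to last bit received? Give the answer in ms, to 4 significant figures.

53.21 ms

Per-hop transmission t_tx = L/R = 39000/57000000000 = 0.000684211 ms.
Per-hop propagation t_prop = 5240000/197000000 = 26.599 ms.
Pipeline fill: first packet needs 2·t_tx to clear all hops; remaining 18 packets each add one t_tx.
Total = (2+19-1)·t_tx + 2·t_prop = 20·0.000684211 + 2·26.599 = 53.21 ms.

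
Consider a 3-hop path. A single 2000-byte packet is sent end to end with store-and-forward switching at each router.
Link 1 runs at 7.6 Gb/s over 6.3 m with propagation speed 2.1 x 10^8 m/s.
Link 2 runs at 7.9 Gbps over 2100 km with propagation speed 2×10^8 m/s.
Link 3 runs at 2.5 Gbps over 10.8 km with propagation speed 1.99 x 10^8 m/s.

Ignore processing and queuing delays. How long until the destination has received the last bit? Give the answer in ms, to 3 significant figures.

10.6 ms

L = 2000 × 8 = 16000 bits.
Transmission delays (L/R per hop): 0.00210526, 0.00202532, 0.0064 ms; sum = 0.0105306 ms.
Propagation delays (d/s per hop): 3e-05, 10.5, 0.0542714 ms; sum = 10.5543 ms.
End-to-end = 10.6 ms.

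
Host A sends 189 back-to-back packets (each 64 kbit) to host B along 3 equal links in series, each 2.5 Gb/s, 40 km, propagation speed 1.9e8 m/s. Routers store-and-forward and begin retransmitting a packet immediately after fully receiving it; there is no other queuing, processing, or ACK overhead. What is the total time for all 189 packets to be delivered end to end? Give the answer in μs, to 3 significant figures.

5520 μs

Per-hop transmission t_tx = L/R = 64000/2500000000 = 25.6 μs.
Per-hop propagation t_prop = 40000/190000000 = 210.526 μs.
Pipeline fill: first packet needs 3·t_tx to clear all hops; remaining 188 packets each add one t_tx.
Total = (3+189-1)·t_tx + 3·t_prop = 191·25.6 + 3·210.526 = 5520 μs.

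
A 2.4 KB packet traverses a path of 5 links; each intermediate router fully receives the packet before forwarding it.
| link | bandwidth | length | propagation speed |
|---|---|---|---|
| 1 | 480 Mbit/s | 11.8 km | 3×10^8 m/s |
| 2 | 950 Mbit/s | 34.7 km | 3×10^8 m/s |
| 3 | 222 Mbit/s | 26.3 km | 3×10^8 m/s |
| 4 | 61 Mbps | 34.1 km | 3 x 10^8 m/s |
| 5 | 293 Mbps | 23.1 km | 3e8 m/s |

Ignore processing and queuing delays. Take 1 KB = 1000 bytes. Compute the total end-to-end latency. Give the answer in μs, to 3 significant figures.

L = 19200 bits.
Transmission delays (L/R per hop): 40, 20.2105, 86.4865, 314.754, 65.529 μs; sum = 526.98 μs.
Propagation delays (d/s per hop): 39.3333, 115.667, 87.6667, 113.667, 77 μs; sum = 433.333 μs.
End-to-end = 960 μs.

960 μs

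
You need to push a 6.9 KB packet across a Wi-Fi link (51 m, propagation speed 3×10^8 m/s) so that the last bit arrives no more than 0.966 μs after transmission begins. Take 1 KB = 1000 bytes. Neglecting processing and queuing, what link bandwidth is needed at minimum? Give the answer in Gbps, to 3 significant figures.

L = 55200 bits.
Propagation delay = 51 / 300000000 = 0.17 μs.
Transmission budget = 0.966 − 0.17 = 0.796 μs.
R ≥ L / t_tx = 55200 bits / 7.96e-07 s = 69.3 Gbps.

69.3 Gbps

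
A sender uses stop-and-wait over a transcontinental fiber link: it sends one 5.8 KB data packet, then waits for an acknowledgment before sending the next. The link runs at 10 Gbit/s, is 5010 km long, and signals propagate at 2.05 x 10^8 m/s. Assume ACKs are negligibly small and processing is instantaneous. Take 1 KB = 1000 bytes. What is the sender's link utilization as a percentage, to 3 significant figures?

t_tx = L/R = 46400/10000000000 = 4.64e-06 s.
t_prop = 5010000/2.05e+08 = 0.024439 s; RTT = 0.048878 s.
Cycle = t_tx + RTT = 0.0488827 s.
Utilization = t_tx / cycle = 4.64e-06/0.0488827 = 0.00949 %.

0.00949 %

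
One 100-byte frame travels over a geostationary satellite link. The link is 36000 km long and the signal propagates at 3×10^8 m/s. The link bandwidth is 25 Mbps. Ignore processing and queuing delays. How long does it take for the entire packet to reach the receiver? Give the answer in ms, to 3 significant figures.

L = 100 × 8 = 800 bits.
Transmission delay = L/R = 800 / 25000000 = 0.032 ms.
Propagation delay = d/s = 36000000 m / 300000000 m/s = 120 ms.
Total = 120 ms.

120 ms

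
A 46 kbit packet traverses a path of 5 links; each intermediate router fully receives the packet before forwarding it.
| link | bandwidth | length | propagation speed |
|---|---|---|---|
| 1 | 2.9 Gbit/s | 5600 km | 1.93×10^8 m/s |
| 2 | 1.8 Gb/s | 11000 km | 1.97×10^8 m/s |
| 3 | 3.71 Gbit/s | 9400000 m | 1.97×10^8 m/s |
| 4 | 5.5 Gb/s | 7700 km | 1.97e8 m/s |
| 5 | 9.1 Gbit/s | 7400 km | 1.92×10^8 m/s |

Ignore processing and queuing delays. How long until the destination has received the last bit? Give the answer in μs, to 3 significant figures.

210000 μs

L = 46000 bits.
Transmission delays (L/R per hop): 15.8621, 25.5556, 12.3989, 8.36364, 5.05495 μs; sum = 67.2351 μs.
Propagation delays (d/s per hop): 29015.5, 55837.6, 47715.7, 39086.3, 38541.7 μs; sum = 210197 μs.
End-to-end = 210000 μs.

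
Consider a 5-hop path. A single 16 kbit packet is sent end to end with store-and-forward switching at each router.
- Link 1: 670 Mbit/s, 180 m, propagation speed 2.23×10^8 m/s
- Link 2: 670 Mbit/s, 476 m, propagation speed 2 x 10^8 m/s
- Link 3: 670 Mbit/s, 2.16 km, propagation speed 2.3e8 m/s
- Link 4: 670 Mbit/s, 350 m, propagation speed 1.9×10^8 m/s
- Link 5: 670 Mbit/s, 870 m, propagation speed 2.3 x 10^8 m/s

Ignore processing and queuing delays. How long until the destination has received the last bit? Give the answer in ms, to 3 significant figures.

0.138 ms

L = 16000 bits.
Transmission delay per hop = L/R = 16000/670000000 = 0.0238806 ms; 5 hops → 0.119403 ms.
Propagation delays (d/s per hop): 0.000807175, 0.00238, 0.0093913, 0.00184211, 0.00378261 ms; sum = 0.0182032 ms.
End-to-end = 0.138 ms.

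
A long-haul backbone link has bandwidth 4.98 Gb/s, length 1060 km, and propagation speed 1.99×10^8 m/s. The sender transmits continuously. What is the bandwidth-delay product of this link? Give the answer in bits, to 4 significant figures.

Propagation delay = 1060000 / 199000000 = 0.00532663 s.
BDP = R × t_prop = 4980000000 × 0.00532663 = 26526600 bits.

26530000 bits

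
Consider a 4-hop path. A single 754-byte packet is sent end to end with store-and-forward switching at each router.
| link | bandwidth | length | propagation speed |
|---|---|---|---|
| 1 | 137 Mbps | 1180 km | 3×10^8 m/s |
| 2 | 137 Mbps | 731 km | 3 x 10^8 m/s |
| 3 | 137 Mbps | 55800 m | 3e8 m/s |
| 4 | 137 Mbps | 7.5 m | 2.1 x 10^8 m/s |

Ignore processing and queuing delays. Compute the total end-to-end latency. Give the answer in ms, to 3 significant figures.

6.73 ms

L = 754 × 8 = 6032 bits.
Transmission delay per hop = L/R = 6032/137000000 = 0.0440292 ms; 4 hops → 0.176117 ms.
Propagation delays (d/s per hop): 3.93333, 2.43667, 0.186, 3.57143e-05 ms; sum = 6.55604 ms.
End-to-end = 6.73 ms.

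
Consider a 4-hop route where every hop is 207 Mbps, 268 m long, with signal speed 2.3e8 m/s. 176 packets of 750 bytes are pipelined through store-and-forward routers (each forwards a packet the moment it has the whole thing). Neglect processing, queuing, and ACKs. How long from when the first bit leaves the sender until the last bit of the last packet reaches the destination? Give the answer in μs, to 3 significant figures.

Per-hop transmission t_tx = L/R = 6000/207000000 = 28.9855 μs.
Per-hop propagation t_prop = 268/2.3e+08 = 1.16522 μs.
Pipeline fill: first packet needs 4·t_tx to clear all hops; remaining 175 packets each add one t_tx.
Total = (4+176-1)·t_tx + 4·t_prop = 179·28.9855 + 4·1.16522 = 5190 μs.

5190 μs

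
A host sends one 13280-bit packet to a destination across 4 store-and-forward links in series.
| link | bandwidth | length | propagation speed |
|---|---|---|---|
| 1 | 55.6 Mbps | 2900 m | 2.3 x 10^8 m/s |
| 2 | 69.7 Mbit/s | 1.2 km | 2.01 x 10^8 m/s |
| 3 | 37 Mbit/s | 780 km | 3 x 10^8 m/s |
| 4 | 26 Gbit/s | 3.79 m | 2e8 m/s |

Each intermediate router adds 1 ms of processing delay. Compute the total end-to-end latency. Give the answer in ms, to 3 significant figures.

6.41 ms

Transmission delays (L/R per hop): 0.238849, 0.190531, 0.358919, 0.000510769 ms; sum = 0.788809 ms.
Propagation delays (d/s per hop): 0.0126087, 0.00597015, 2.6, 1.895e-05 ms; sum = 2.6186 ms.
Processing at 3 router(s): 3 × 1 ms = 3 ms.
End-to-end = 6.41 ms.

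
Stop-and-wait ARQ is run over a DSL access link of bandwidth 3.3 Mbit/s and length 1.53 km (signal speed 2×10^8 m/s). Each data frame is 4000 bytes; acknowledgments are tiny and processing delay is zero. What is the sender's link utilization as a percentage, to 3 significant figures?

99.8 %

t_tx = L/R = 32000/3300000 = 0.00969697 s.
t_prop = 1530/200000000 = 7.65e-06 s; RTT = 1.53e-05 s.
Cycle = t_tx + RTT = 0.00971227 s.
Utilization = t_tx / cycle = 0.00969697/0.00971227 = 99.8 %.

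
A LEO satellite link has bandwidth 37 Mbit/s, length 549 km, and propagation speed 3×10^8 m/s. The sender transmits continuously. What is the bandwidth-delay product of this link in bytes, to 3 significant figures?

Propagation delay = 549000 / 300000000 = 0.00183 s.
BDP = R × t_prop = 37000000 × 0.00183 = 67710 bits.
In bytes: 67710/8 = 8460 bytes.

8460 bytes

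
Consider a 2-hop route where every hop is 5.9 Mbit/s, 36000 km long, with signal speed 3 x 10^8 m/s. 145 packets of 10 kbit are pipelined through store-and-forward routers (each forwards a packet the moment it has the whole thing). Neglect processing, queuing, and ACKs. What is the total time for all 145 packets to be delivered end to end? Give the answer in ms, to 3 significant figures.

487 ms

Per-hop transmission t_tx = L/R = 10000/5900000 = 1.69492 ms.
Per-hop propagation t_prop = 36000000/300000000 = 120 ms.
Pipeline fill: first packet needs 2·t_tx to clear all hops; remaining 144 packets each add one t_tx.
Total = (2+145-1)·t_tx + 2·t_prop = 146·1.69492 + 2·120 = 487 ms.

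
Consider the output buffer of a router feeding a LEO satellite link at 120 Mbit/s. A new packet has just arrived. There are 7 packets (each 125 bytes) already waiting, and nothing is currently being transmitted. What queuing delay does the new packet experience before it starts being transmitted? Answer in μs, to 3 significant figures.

58.3 μs

Each queued packet: L/R = 1000/120000000 = 8.33333 μs.
7 queued → 58.3333 μs.
Queuing delay = 58.3 μs.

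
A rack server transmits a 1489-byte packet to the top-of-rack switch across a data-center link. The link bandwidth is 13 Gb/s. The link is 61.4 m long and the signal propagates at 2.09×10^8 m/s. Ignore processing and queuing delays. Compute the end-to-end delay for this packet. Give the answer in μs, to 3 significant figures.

1.21 μs

L = 1489 × 8 = 11912 bits.
Transmission delay = L/R = 11912 / 13000000000 = 0.916308 μs.
Propagation delay = d/s = 61.4 m / 209000000 m/s = 0.29378 μs.
Total = 1.21 μs.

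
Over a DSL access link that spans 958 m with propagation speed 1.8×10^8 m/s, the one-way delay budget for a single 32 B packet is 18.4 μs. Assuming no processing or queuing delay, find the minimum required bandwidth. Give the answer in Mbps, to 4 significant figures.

19.58 Mbps

L = 256 bits.
Propagation delay = 958 / 180000000 = 5.32222 μs.
Transmission budget = 18.4 − 5.32222 = 13.0778 μs.
R ≥ L / t_tx = 256 bits / 1.30778e-05 s = 19.58 Mbps.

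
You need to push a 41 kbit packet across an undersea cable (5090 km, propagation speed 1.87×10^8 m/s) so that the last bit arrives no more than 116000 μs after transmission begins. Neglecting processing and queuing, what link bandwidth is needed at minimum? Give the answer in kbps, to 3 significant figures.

Propagation delay = 5090000 / 187000000 = 27219.3 μs.
Transmission budget = 116000 − 27219.3 = 88780.7 μs.
R ≥ L / t_tx = 41000 bits / 0.0887807 s = 462 kbps.

462 kbps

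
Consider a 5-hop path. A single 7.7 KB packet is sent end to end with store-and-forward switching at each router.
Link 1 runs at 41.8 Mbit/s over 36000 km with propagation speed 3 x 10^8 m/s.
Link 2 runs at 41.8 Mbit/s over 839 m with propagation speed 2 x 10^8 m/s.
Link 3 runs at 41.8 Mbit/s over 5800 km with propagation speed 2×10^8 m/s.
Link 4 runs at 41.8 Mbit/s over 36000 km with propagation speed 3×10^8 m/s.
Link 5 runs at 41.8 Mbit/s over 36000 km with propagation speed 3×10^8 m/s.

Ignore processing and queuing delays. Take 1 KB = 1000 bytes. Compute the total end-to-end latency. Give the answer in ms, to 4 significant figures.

L = 61600 bits.
Transmission delay per hop = L/R = 61600/41800000 = 1.47368 ms; 5 hops → 7.36842 ms.
Propagation delays (d/s per hop): 120, 0.004195, 29, 120, 120 ms; sum = 389.004 ms.
End-to-end = 396.4 ms.

396.4 ms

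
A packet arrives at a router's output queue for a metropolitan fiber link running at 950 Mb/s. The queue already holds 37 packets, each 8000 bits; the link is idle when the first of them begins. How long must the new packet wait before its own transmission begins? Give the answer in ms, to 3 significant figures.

Each queued packet: L/R = 8000/950000000 = 0.00842105 ms.
37 queued → 0.311579 ms.
Queuing delay = 0.312 ms.

0.312 ms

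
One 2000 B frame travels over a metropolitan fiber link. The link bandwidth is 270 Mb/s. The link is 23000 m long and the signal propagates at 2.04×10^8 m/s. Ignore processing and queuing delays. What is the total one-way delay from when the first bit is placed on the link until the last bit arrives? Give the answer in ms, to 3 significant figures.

L = 2000 × 8 = 16000 bits.
Transmission delay = L/R = 16000 / 270000000 = 0.0592593 ms.
Propagation delay = d/s = 23000 m / 204000000 m/s = 0.112745 ms.
Total = 0.172 ms.

0.172 ms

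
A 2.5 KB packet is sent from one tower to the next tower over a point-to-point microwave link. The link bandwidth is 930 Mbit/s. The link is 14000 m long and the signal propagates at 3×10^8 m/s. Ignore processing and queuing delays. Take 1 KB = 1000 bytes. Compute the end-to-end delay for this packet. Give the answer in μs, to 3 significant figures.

68.2 μs

L = 20000 bits.
Transmission delay = L/R = 20000 / 930000000 = 21.5054 μs.
Propagation delay = d/s = 14000 m / 300000000 m/s = 46.6667 μs.
Total = 68.2 μs.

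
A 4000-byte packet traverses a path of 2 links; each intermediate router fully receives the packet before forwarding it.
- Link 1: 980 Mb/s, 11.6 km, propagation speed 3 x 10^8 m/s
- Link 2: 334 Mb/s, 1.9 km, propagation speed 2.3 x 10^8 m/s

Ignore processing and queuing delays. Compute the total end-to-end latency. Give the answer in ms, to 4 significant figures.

0.1754 ms

L = 4000 × 8 = 32000 bits.
Transmission delays (L/R per hop): 0.0326531, 0.0958084 ms; sum = 0.128461 ms.
Propagation delays (d/s per hop): 0.0386667, 0.00826087 ms; sum = 0.0469275 ms.
End-to-end = 0.1754 ms.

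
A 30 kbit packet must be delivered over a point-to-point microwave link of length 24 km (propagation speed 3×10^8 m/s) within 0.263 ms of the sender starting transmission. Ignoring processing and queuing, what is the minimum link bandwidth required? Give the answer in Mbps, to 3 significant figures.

Propagation delay = 24000 / 300000000 = 0.08 ms.
Transmission budget = 0.263 − 0.08 = 0.183 ms.
R ≥ L / t_tx = 30000 bits / 0.000183 s = 164 Mbps.

164 Mbps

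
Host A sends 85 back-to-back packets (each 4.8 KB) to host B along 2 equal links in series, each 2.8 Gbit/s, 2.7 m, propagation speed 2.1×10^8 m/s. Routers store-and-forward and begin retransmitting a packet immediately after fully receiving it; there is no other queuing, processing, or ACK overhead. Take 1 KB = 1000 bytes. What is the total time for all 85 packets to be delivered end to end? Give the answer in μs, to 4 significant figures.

Per-hop transmission t_tx = L/R = 38400/2800000000 = 13.7143 μs.
Per-hop propagation t_prop = 2.7/210000000 = 0.0128571 μs.
Pipeline fill: first packet needs 2·t_tx to clear all hops; remaining 84 packets each add one t_tx.
Total = (2+85-1)·t_tx + 2·t_prop = 86·13.7143 + 2·0.0128571 = 1179 μs.

1179 μs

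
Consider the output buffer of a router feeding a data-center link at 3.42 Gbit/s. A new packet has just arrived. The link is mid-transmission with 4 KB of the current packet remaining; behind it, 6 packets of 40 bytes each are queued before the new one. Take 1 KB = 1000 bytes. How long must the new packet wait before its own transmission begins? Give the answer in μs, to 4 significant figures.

9.918 μs

Each queued packet: L/R = 320/3420000000 = 0.0935673 μs.
6 queued → 0.561404 μs.
Plus remaining 32000 bits of current packet: 9.35673 μs.
Queuing delay = 9.918 μs.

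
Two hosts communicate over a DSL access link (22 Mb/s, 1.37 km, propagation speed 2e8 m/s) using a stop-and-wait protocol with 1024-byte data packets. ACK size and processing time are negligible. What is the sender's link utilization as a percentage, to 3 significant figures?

t_tx = L/R = 8192/22000000 = 0.000372364 s.
t_prop = 1370/200000000 = 6.85e-06 s; RTT = 1.37e-05 s.
Cycle = t_tx + RTT = 0.000386064 s.
Utilization = t_tx / cycle = 0.000372364/0.000386064 = 96.5 %.

96.5 %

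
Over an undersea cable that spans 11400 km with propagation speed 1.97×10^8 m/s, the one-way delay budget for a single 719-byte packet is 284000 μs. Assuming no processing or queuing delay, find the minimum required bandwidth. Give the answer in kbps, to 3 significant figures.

25.4 kbps

L = 5752 bits.
Propagation delay = 11400000 / 197000000 = 57868 μs.
Transmission budget = 284000 − 57868 = 226132 μs.
R ≥ L / t_tx = 5752 bits / 0.226132 s = 25.4 kbps.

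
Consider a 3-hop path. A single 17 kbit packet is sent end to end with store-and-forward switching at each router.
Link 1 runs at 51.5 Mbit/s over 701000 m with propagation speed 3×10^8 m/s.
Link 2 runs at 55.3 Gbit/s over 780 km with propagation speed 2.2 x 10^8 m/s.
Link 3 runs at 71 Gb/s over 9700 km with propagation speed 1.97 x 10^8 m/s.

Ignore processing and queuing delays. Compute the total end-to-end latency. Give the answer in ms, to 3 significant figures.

L = 17000 bits.
Transmission delays (L/R per hop): 0.330097, 0.000307414, 0.000239437 ms; sum = 0.330644 ms.
Propagation delays (d/s per hop): 2.33667, 3.54545, 49.2386 ms; sum = 55.1207 ms.
End-to-end = 55.5 ms.

55.5 ms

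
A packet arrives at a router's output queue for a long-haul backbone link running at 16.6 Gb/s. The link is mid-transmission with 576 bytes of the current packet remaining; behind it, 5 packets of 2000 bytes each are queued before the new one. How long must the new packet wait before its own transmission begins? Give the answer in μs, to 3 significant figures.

5.10 μs

Each queued packet: L/R = 16000/1.66e+10 = 0.963855 μs.
5 queued → 4.81928 μs.
Plus remaining 4608 bits of current packet: 0.27759 μs.
Queuing delay = 5.10 μs.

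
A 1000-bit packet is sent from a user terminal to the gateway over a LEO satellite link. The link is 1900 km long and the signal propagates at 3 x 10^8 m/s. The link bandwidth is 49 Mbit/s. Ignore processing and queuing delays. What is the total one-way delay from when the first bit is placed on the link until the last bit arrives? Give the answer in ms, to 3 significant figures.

6.35 ms

Transmission delay = L/R = 1000 / 49000000 = 0.0204082 ms.
Propagation delay = d/s = 1900000 m / 300000000 m/s = 6.33333 ms.
Total = 6.35 ms.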